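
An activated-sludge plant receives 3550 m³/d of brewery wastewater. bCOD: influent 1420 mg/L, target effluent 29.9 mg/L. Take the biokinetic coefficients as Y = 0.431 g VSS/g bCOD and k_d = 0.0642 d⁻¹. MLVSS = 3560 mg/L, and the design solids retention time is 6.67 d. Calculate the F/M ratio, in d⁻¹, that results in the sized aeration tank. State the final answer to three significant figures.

Rearranging the biomass balance for a CMAS with decay, V = Y·Q·ΔS·θ_c / [X·(1+k_d θ_c)] = 0.431 × 3550 × (1420 − 29.9) × 6.67 / [3560 × (1 + 0.0642 × 6.67)] = 1.42×10^7 / 5084 = 2790 m³.
F/M = applied load / biomass = Q·S₀/(V·X) = 3550 × 1420 / (2790 × 3560) = 0.5075 d⁻¹.

F/M ≈ 0.507 d⁻¹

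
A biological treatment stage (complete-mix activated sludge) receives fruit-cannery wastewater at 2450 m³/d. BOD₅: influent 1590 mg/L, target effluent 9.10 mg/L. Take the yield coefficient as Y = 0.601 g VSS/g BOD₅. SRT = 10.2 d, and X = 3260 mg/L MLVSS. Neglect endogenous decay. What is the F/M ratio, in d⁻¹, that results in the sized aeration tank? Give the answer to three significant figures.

F/M ≈ 0.164 d⁻¹

With k_d = 0 the design equation reduces to V = Y Q (S₀−S) θ_c / X = 0.601 × 2450 × (1590 − 9.10) × 10.2 / 3260 = 7283 m³.
F/M = applied load / biomass = Q·S₀/(V·X) = 2450 × 1590 / (7283 × 3260) = 0.1641 d⁻¹.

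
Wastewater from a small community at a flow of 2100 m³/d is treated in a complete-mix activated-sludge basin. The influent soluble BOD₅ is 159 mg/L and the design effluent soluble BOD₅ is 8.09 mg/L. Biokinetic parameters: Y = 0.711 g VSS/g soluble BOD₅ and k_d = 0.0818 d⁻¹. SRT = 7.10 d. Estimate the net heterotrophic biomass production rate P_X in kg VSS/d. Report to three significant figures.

P_X ≈ 143 kg VSS/d

The observed yield is Y_obs = Y/(1 + k_d·θ_c) = 0.711 / (1 + 0.0818 × 7.10) = 0.711 / 1.581 = 0.4498 g VSS per g soluble BOD₅ removed.
Mass of soluble BOD₅ removed per day: Q(S₀ − S) = 2100 × 150.9 g/m³ = 316.9 kg/d.
Biomass produced: P_X = Y_obs·Q·ΔS = 0.4498 × 316.9 ≈ 142.5 kg VSS/d.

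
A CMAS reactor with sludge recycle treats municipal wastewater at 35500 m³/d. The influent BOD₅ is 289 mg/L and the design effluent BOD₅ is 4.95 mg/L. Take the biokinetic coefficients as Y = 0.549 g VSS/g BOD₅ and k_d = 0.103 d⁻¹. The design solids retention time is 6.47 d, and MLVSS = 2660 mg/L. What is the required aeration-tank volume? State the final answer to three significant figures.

From the SRT design equation V = Y Q (S₀−S) θ_c / [X (1 + k_d θ_c)] = 0.549 × 35500 × (289 − 4.95) × 6.47 / [2660 × (1 + 0.103 × 6.47)] = 3.58×10^7 / 4433 = 8080 m³.

V ≈ 8080 m³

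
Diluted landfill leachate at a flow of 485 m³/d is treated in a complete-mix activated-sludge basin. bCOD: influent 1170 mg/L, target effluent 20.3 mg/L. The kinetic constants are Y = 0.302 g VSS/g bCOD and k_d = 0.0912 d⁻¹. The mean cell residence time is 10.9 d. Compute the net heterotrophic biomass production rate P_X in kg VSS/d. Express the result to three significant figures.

P_X ≈ 84.4 kg VSS/d

Correct the yield for decay: Y_obs = Y/(1 + k_d θ_c) = 0.302 / (1 + 0.0912 × 10.9) = 0.302 / 1.994 = 0.1514.
Q·(S₀ − S) = 485 × (1170 − 20.3) × 10⁻³ = 557.6 kg/d removed.
Biomass produced: P_X = Y_obs·Q·ΔS = 0.1514 × 557.6 ≈ 84.45 kg VSS/d.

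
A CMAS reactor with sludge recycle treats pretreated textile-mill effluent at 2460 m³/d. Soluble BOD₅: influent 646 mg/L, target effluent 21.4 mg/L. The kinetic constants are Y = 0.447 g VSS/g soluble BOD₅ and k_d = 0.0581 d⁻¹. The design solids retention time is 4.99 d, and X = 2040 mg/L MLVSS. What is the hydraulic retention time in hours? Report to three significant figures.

Rearranging the biomass balance for a CMAS with decay, V = Y·Q·ΔS·θ_c / [X·(1+k_d θ_c)] = 0.447 × 2460 × (646 − 21.4) × 4.99 / [2040 × (1 + 0.0581 × 4.99)] = 3.43×10^6 / 2631 = 1302 m³.
HRT = V/Q = 1302 m³ / 2460 m³·d⁻¹ = 0.5294 d × 24 = 12.71 h.

τ ≈ 12.7 h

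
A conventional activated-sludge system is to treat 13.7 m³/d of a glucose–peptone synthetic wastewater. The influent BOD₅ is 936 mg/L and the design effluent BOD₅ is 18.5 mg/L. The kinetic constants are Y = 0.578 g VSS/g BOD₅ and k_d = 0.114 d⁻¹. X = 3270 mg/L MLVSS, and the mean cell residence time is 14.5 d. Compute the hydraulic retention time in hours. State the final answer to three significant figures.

From the SRT design equation V = Y Q (S₀−S) θ_c / [X (1 + k_d θ_c)] = 0.578 × 13.7 × (936 − 18.5) × 14.5 / [3270 × (1 + 0.114 × 14.5)] = 1.05×10^5 / 8675 = 12.14 m³.
Hydraulic retention time τ = V/Q = 12.14 / 13.7 = 0.8864 d = 21.27 h.

τ ≈ 21.3 h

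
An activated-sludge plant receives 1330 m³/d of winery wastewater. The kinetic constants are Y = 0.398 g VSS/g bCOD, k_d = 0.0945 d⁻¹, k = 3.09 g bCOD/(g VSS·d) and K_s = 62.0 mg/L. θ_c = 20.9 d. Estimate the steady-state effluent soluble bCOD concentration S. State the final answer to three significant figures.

S ≈ 8.12 mg/L

Effluent substrate depends only on kinetics and SRT: S = K_s(1 + k_d θ_c) / [θ_c(Yk − k_d) − 1] = 62.0 × (1 + 0.0945 × 20.9) / [20.9 × (0.398 × 3.09 − 0.0945) − 1] = 184.5 / 22.73 = 8.116 mg/L.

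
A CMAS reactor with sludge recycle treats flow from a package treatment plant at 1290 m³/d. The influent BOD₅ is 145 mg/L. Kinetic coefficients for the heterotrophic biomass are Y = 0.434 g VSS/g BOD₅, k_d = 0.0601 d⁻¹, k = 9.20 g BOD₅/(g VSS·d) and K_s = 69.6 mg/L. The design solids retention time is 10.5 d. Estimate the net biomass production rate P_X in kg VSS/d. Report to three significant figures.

P_X ≈ 48.8 kg VSS/d

From the Monod/SRT balance for a CMAS, S = K_s·(1+k_d θ_c)/[θ_c·(Y k − k_d) − 1] = 69.6 × (1 + 0.0601 × 10.5) / [10.5 × (0.434 × 9.20 − 0.0601) − 1] = 113.5 / 40.29 = 2.817 mg/L.
The observed yield is Y_obs = Y/(1 + k_d·θ_c) = 0.434 / (1 + 0.0601 × 10.5) = 0.434 / 1.631 = 0.2661 g VSS per g BOD₅ removed.
Substrate removed = Q·(S₀ − S) = 1290 m³/d × (145 − 2.82) g/m³ = 1.83×10^5 g/d = 183.4 kg/d.
P_X = Y_obs · Q(S₀ − S) = 0.2661 × 183.4 = 48.80 kg VSS/d.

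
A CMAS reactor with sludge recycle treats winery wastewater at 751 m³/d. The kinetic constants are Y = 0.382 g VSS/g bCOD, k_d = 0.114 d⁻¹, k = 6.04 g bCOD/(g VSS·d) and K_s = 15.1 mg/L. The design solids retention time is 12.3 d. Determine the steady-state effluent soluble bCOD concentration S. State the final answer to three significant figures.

From the Monod/SRT balance for a CMAS, S = K_s·(1+k_d θ_c)/[θ_c·(Y k − k_d) − 1] = 15.1 × (1 + 0.114 × 12.3) / [12.3 × (0.382 × 6.04 − 0.114) − 1] = 36.27 / 25.98 = 1.396 mg/L.

S ≈ 1.40 mg/L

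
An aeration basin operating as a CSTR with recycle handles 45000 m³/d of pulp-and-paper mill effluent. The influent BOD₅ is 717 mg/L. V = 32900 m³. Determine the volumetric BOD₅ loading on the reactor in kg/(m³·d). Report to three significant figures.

L_v ≈ 0.981 kg BOD₅/(m³·d)

Volumetric loading L_v = Q·S₀ / V = 45000 × 717 g/m³ / 32900 m³ = 980.7 g/(m³·d) = 0.9807 kg BOD₅/(m³·d).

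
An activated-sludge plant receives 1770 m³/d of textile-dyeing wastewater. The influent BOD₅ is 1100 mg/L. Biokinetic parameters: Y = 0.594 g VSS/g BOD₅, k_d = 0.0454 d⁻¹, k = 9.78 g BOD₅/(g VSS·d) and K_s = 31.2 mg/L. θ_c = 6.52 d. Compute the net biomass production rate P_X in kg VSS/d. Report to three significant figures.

From the Monod/SRT balance for a CMAS, S = K_s·(1+k_d θ_c)/[θ_c·(Y k − k_d) − 1] = 31.2 × (1 + 0.0454 × 6.52) / [6.52 × (0.594 × 9.78 − 0.0454) − 1] = 40.44 / 36.58 = 1.105 mg/L.
The observed yield is Y_obs = Y/(1 + k_d·θ_c) = 0.594 / (1 + 0.0454 × 6.52) = 0.594 / 1.296 = 0.4583 g VSS per g BOD₅ removed.
Q·(S₀ − S) = 1770 × (1100 − 1.11) × 10⁻³ = 1945 kg/d removed.
P_X = Y_obs · Q(S₀ − S) = 0.4583 × 1945 = 891.5 kg VSS/d.

P_X ≈ 891 kg VSS/d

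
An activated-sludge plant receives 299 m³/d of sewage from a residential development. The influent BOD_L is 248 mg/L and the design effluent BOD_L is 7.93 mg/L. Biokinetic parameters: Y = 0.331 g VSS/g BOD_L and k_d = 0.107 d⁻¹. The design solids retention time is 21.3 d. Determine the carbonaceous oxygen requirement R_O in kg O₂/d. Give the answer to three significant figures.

The observed yield is Y_obs = Y/(1 + k_d·θ_c) = 0.331 / (1 + 0.107 × 21.3) = 0.331 / 3.279 = 0.1009 g VSS per g BOD_L removed.
Substrate removed = Q·(S₀ − S) = 299 m³/d × (248 − 7.93) g/m³ = 7.18×10^4 g/d = 71.78 kg/d.
P_X = Y_obs·Q·(S₀ − S) = 0.1009 × 71.78 = 7.246 kg VSS/d.
R_O = Q·(S₀ − S) − 1.42·P_X = 71.78 − 1.42 × 7.246 = 61.49 kg O₂/d.

R_O ≈ 61.5 kg O₂/d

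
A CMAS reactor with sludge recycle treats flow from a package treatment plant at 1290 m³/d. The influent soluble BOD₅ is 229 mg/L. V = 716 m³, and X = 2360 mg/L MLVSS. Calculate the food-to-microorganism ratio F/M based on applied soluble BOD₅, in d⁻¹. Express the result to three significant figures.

F/M = Q·S₀ / (V·X) = 1290 × 229 / (716.0 × 2360) = 0.1748 g soluble BOD₅·(g VSS·d)⁻¹.

F/M ≈ 0.175 d⁻¹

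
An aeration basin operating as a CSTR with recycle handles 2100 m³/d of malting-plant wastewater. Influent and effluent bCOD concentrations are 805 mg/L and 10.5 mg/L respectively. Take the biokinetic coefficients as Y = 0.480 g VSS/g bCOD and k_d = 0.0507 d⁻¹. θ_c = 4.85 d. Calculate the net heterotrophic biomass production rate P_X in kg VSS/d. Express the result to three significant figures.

Observed yield with endogenous decay: Y_obs = Y / (1 + k_d·θ_c) = 0.480 / (1 + 0.0507 × 4.85) = 0.480 / 1.246 = 0.3853 g VSS/g bCOD.
Mass of bCOD removed per day: Q(S₀ − S) = 2100 × 794.5 g/m³ = 1668 kg/d.
Net biomass production P_X = Y_obs × Q·(S₀ − S) = 0.3853 × 1668 = 642.8 kg VSS/d.

P_X ≈ 643 kg VSS/d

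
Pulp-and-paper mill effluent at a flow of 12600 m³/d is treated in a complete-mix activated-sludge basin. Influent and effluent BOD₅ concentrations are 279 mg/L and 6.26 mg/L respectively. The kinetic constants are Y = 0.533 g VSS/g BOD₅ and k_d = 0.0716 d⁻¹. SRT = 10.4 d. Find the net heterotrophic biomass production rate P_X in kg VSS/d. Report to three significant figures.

P_X ≈ 1050 kg VSS/d

The observed yield is Y_obs = Y/(1 + k_d·θ_c) = 0.533 / (1 + 0.0716 × 10.4) = 0.533 / 1.745 = 0.3055 g VSS per g BOD₅ removed.
Substrate removed = Q·(S₀ − S) = 12600 m³/d × (279 − 6.26) g/m³ = 3.44×10^6 g/d = 3437 kg/d.
Biomass produced: P_X = Y_obs·Q·ΔS = 0.3055 × 3437 ≈ 1050 kg VSS/d.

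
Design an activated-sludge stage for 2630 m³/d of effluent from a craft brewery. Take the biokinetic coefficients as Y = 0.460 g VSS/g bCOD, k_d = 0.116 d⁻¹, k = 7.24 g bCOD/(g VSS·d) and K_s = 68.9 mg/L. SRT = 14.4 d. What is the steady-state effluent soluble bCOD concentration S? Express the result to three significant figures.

From the Monod/SRT balance for a CMAS, S = K_s·(1+k_d θ_c)/[θ_c·(Y k − k_d) − 1] = 68.9 × (1 + 0.116 × 14.4) / [14.4 × (0.460 × 7.24 − 0.116) − 1] = 184.0 / 45.29 = 4.063 mg/L.

S ≈ 4.06 mg/L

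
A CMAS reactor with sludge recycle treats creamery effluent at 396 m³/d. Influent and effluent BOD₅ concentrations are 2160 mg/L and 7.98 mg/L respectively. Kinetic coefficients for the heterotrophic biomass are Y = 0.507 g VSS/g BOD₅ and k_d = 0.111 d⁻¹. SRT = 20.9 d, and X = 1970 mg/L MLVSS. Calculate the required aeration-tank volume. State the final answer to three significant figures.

V ≈ 1380 m³

From the SRT design equation V = Y Q (S₀−S) θ_c / [X (1 + k_d θ_c)] = 0.507 × 396 × (2160 − 7.98) × 20.9 / [1970 × (1 + 0.111 × 20.9)] = 9.03×10^6 / 6540 = 1381 m³.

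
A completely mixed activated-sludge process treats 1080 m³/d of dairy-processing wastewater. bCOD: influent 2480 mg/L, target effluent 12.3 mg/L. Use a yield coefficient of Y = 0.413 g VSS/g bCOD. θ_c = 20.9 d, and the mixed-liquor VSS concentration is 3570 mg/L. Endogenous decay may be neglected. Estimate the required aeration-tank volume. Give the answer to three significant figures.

V ≈ 6440 m³

Biomass mass balance (decay neglected): V·X = Y·Q·(S₀ − S)·θ_c, so V = 0.413 × 1080 × (2480 − 12.3) × 20.9 / 3570 = 6444 m³.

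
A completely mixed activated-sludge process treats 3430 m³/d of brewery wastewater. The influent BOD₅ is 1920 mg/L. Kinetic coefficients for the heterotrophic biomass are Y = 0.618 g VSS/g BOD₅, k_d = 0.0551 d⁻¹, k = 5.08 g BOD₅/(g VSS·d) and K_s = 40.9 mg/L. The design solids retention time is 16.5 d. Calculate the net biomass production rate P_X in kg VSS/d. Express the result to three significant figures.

P_X ≈ 2130 kg VSS/d

Effluent substrate depends only on kinetics and SRT: S = K_s(1 + k_d θ_c) / [θ_c(Yk − k_d) − 1] = 40.9 × (1 + 0.0551 × 16.5) / [16.5 × (0.618 × 5.08 − 0.0551) − 1] = 78.08 / 49.89 = 1.565 mg/L.
Observed yield with endogenous decay: Y_obs = Y / (1 + k_d·θ_c) = 0.618 / (1 + 0.0551 × 16.5) = 0.618 / 1.909 = 0.3237 g VSS/g BOD₅.
Substrate removed = Q·(S₀ − S) = 3430 m³/d × (1920 − 1.57) g/m³ = 6.58×10^6 g/d = 6580 kg/d.
Biomass produced: P_X = Y_obs·Q·ΔS = 0.3237 × 6580 ≈ 2130 kg VSS/d.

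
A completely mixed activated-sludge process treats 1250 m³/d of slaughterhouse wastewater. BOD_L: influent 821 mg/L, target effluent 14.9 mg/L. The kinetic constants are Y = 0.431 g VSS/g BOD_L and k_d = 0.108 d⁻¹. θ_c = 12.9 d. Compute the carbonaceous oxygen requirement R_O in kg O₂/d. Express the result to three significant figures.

The observed yield is Y_obs = Y/(1 + k_d·θ_c) = 0.431 / (1 + 0.108 × 12.9) = 0.431 / 2.393 = 0.1801 g VSS per g BOD_L removed.
ΔS = 821 − 14.9 = 806.1 mg/L, so the substrate removal rate is 1250 × 806.1/1000 = 1008 kg BOD_L/d.
Biomass synthesised: P_X = Y_obs × 1008 = 181.5 kg VSS/d.
Carbonaceous O₂ demand = substrate oxidised − cell-mass equivalent = 1008 − 1.42 × 181.5 = 749.9 kg O₂/d.

R_O ≈ 750 kg O₂/d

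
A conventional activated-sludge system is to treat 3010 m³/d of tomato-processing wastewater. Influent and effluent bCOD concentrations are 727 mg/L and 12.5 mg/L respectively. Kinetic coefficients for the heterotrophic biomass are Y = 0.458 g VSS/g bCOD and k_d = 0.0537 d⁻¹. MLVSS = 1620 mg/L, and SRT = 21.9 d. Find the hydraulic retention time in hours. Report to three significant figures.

From the SRT design equation V = Y Q (S₀−S) θ_c / [X (1 + k_d θ_c)] = 0.458 × 3010 × (727 − 12.5) × 21.9 / [1620 × (1 + 0.0537 × 21.9)] = 2.16×10^7 / 3525 = 6119 m³.
τ = V/Q = 6119/3010 = 2.033 d, or 48.79 h.

τ ≈ 48.8 h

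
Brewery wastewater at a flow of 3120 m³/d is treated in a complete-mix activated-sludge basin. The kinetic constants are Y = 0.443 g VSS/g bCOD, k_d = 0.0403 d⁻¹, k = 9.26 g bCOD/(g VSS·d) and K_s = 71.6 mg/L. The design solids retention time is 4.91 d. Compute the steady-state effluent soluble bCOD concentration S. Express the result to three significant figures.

S ≈ 4.53 mg/L

Effluent substrate depends only on kinetics and SRT: S = K_s(1 + k_d θ_c) / [θ_c(Yk − k_d) − 1] = 71.6 × (1 + 0.0403 × 4.91) / [4.91 × (0.443 × 9.26 − 0.0403) − 1] = 85.77 / 18.94 = 4.527 mg/L.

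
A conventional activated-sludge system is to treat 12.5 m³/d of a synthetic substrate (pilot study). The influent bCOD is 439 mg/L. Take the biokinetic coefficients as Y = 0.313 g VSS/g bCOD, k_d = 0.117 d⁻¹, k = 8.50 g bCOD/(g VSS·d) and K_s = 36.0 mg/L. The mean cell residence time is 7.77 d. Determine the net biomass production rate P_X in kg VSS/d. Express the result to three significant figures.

P_X ≈ 0.892 kg VSS/d

From the Monod/SRT balance for a CMAS, S = K_s·(1+k_d θ_c)/[θ_c·(Y k − k_d) − 1] = 36.0 × (1 + 0.117 × 7.77) / [7.77 × (0.313 × 8.50 − 0.117) − 1] = 68.73 / 18.76 = 3.663 mg/L.
Observed yield with endogenous decay: Y_obs = Y / (1 + k_d·θ_c) = 0.313 / (1 + 0.117 × 7.77) = 0.313 / 1.909 = 0.1640 g VSS/g bCOD.
Substrate removed = Q·(S₀ − S) = 12.5 m³/d × (439 − 3.66) g/m³ = 5.44×10^3 g/d = 5.442 kg/d.
Net biomass production P_X = Y_obs × Q·(S₀ − S) = 0.1640 × 5.442 = 0.8922 kg VSS/d.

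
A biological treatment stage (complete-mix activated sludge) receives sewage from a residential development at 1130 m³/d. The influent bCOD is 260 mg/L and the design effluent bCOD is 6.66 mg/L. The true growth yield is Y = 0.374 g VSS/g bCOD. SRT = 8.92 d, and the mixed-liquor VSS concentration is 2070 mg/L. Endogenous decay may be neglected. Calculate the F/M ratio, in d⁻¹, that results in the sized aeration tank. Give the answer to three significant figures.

F/M ≈ 0.308 d⁻¹

Biomass mass balance (decay neglected): V·X = Y·Q·(S₀ − S)·θ_c, so V = 0.374 × 1130 × (260 − 6.66) × 8.92 / 2070 = 461.4 m³.
Food-to-microorganism ratio F/M = Q S₀ / (V X) = 1130 × 260 / (461.4 × 2070) = 0.3076 d⁻¹.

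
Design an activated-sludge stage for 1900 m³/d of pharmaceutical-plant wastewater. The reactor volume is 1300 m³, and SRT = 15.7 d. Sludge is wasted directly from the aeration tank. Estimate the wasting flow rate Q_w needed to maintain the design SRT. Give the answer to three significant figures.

Q_w ≈ 82.8 m³/d

With mixed-liquor wasting, θ_c = V/Q_w, so Q_w = V/θ_c = 1300/15.7 = 82.80 m³/d.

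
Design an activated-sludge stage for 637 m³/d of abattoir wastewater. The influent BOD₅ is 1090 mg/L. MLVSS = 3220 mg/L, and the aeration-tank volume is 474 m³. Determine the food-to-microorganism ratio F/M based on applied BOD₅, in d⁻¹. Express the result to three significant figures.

Food-to-microorganism ratio F/M = Q S₀ / (V X) = 637 × 1090 / (474.0 × 3220) = 0.4549 d⁻¹.

F/M ≈ 0.455 d⁻¹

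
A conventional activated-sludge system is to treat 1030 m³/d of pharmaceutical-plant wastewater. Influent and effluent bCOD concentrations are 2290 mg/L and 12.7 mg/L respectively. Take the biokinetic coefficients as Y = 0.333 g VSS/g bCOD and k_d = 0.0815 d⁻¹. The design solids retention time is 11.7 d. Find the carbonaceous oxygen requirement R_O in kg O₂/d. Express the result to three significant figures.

R_O ≈ 1780 kg O₂/d

Y_obs = Y / (1 + k_d θ_c) = 0.333 / (1 + 0.0815 × 11.7) = 0.333 / 1.954 = 0.1705.
Q·(S₀ − S) = 1030 × (2290 − 12.7) × 10⁻³ = 2346 kg/d removed.
Net sludge production P_X = 0.1705 × 2346 = 399.8 kg VSS/d.
R_O = Q·ΔS − 1.42 P_X = 2346 − 567.8 = 1778 kg O₂/d.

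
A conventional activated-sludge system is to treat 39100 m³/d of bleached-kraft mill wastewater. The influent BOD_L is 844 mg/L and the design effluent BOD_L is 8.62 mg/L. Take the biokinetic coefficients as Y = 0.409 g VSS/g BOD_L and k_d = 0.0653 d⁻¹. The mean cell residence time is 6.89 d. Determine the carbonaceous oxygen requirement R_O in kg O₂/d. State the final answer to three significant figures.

R_O ≈ 19600 kg O₂/d

Y_obs = Y / (1 + k_d θ_c) = 0.409 / (1 + 0.0653 × 6.89) = 0.409 / 1.450 = 0.2821.
Q·(S₀ − S) = 39100 × (844 − 8.62) × 10⁻³ = 32663 kg/d removed.
P_X = Y_obs·Q·(S₀ − S) = 0.2821 × 32663 = 9214 kg VSS/d.
Carbonaceous O₂ demand = substrate oxidised − cell-mass equivalent = 32663 − 1.42 × 9214 = 19580 kg O₂/d.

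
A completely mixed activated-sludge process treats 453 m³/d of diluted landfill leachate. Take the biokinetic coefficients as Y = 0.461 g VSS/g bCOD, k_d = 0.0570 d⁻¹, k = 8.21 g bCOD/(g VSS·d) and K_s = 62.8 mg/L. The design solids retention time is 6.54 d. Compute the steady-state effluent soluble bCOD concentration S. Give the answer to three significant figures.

Effluent substrate depends only on kinetics and SRT: S = K_s(1 + k_d θ_c) / [θ_c(Yk − k_d) − 1] = 62.8 × (1 + 0.0570 × 6.54) / [6.54 × (0.461 × 8.21 − 0.0570) − 1] = 86.21 / 23.38 = 3.687 mg/L.

S ≈ 3.69 mg/L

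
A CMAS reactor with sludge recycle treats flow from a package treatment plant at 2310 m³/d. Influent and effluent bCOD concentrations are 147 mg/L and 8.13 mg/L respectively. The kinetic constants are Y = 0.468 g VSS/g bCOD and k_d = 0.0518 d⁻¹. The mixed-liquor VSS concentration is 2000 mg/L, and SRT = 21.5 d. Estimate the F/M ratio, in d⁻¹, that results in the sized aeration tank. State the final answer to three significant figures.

F/M ≈ 0.222 d⁻¹

Steady-state biomass mass balance: V·X·(1 + k_d·θ_c) = Y·Q·(S₀ − S)·θ_c, so V = 0.468 × 2310 × (147 − 8.13) × 21.5 / [2000 × (1 + 0.0518 × 21.5)] = 3.23×10^6 / 4227 = 763.5 m³.
Food-to-microorganism ratio F/M = Q S₀ / (V X) = 2310 × 147 / (763.5 × 2000) = 0.2224 d⁻¹.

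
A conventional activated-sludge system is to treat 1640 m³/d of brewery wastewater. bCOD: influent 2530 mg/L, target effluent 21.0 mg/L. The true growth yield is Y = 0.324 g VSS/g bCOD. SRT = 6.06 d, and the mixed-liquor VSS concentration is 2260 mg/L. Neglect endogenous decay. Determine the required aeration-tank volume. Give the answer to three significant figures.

Biomass mass balance (decay neglected): V·X = Y·Q·(S₀ − S)·θ_c, so V = 0.324 × 1640 × (2530 − 21.0) × 6.06 / 2260 = 3575 m³.

V ≈ 3570 m³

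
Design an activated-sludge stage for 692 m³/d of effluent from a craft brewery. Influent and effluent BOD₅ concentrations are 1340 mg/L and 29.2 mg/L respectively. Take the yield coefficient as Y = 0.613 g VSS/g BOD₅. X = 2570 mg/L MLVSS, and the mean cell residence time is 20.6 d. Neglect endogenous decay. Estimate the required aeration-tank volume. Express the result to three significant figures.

Biomass mass balance (decay neglected): V·X = Y·Q·(S₀ − S)·θ_c, so V = 0.613 × 692 × (1340 − 29.2) × 20.6 / 2570 = 4457 m³.

V ≈ 4460 m³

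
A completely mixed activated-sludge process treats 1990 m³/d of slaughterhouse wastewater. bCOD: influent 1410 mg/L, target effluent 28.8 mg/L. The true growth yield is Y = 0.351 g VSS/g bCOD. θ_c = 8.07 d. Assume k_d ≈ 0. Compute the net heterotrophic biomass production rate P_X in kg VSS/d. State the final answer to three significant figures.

With endogenous decay neglected, the observed yield equals the true yield: Y_obs = Y = 0.351 g VSS/g bCOD.
Q·(S₀ − S) = 1990 × (1410 − 28.8) × 10⁻³ = 2749 kg/d removed.
So the net sludge growth is P_X = 0.3510 × 2749 = 964.8 kg VSS/d.

P_X ≈ 965 kg VSS/d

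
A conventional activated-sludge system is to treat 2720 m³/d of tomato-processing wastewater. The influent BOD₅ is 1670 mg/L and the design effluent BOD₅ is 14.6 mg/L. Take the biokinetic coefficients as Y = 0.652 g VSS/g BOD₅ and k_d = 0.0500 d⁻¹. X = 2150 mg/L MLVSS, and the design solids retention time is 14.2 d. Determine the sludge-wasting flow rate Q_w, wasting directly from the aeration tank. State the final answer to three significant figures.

Q_w ≈ 799 m³/d

Rearranging the biomass balance for a CMAS with decay, V = Y·Q·ΔS·θ_c / [X·(1+k_d θ_c)] = 0.652 × 2720 × (1670 − 14.6) × 14.2 / [2150 × (1 + 0.0500 × 14.2)] = 4.17×10^7 / 3676 = 11339 m³.
Wasting from the aeration tank: Q_w = V / θ_c = 11339 / 14.2 = 798.5 m³/d.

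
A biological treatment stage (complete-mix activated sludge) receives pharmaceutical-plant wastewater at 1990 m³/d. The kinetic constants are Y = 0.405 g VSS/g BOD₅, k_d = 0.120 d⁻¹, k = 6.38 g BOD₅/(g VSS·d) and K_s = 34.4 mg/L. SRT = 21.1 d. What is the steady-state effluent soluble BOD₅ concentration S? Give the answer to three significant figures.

S ≈ 2.38 mg/L

Effluent substrate depends only on kinetics and SRT: S = K_s(1 + k_d θ_c) / [θ_c(Yk − k_d) − 1] = 34.4 × (1 + 0.120 × 21.1) / [21.1 × (0.405 × 6.38 − 0.120) − 1] = 121.5 / 50.99 = 2.383 mg/L.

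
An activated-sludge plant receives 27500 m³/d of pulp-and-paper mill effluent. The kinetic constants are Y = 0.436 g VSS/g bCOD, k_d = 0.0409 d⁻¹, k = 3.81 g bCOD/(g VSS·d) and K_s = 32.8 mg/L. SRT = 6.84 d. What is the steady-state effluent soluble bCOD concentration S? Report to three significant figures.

S ≈ 4.16 mg/L

Effluent substrate depends only on kinetics and SRT: S = K_s(1 + k_d θ_c) / [θ_c(Yk − k_d) − 1] = 32.8 × (1 + 0.0409 × 6.84) / [6.84 × (0.436 × 3.81 − 0.0409) − 1] = 41.98 / 10.08 = 4.163 mg/L.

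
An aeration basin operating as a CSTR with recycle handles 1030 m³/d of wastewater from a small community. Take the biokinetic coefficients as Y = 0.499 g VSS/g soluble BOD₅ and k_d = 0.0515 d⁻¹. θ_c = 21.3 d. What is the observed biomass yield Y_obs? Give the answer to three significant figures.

Correct the yield for decay: Y_obs = Y/(1 + k_d θ_c) = 0.499 / (1 + 0.0515 × 21.3) = 0.499 / 2.097 = 0.2380.

Y_obs ≈ 0.238 g VSS/g soluble BOD₅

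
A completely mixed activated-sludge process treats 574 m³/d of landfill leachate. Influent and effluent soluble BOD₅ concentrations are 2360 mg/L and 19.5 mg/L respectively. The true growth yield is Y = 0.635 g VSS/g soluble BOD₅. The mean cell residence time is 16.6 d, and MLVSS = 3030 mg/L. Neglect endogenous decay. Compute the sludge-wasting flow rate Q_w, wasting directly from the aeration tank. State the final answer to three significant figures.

Q_w ≈ 282 m³/d

Biomass mass balance (decay neglected): V·X = Y·Q·(S₀ − S)·θ_c, so V = 0.635 × 574 × (2360 − 19.5) × 16.6 / 3030 = 4674 m³.
Wasting from the aeration tank: Q_w = V / θ_c = 4674 / 16.6 = 281.5 m³/d.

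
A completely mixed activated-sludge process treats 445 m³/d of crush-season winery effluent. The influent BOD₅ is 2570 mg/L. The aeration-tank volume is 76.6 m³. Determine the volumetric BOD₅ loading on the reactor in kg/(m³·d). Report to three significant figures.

L_v ≈ 14.9 kg BOD₅/(m³·d)

Volumetric loading L_v = Q·S₀ / V = 445 × 2570 g/m³ / 76.60 m³ = 14930 g/(m³·d) = 14.93 kg BOD₅/(m³·d).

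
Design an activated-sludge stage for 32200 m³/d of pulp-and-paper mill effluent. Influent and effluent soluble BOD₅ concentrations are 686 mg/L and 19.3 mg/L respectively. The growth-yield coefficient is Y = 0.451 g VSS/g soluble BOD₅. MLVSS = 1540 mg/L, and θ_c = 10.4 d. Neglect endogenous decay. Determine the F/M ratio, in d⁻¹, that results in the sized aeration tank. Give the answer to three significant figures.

Biomass mass balance (decay neglected): V·X = Y·Q·(S₀ − S)·θ_c, so V = 0.451 × 32200 × (686 − 19.3) × 10.4 / 1540 = 65385 m³.
F/M = applied load / biomass = Q·S₀/(V·X) = 32200 × 686 / (65385 × 1540) = 0.2194 d⁻¹.

F/M ≈ 0.219 d⁻¹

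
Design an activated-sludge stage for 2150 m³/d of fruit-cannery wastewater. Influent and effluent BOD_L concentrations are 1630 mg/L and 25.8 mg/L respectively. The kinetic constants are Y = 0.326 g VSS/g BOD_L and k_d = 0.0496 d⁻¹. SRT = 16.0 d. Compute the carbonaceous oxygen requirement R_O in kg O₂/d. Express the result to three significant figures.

The observed yield is Y_obs = Y/(1 + k_d·θ_c) = 0.326 / (1 + 0.0496 × 16.0) = 0.326 / 1.794 = 0.1818 g VSS per g BOD_L removed.
Mass of BOD_L removed per day: Q(S₀ − S) = 2150 × 1604 g/m³ = 3449 kg/d.
P_X = Y_obs·Q·(S₀ − S) = 0.1818 × 3449 = 626.9 kg VSS/d.
R_O = Q·(S₀ − S) − 1.42·P_X = 3449 − 1.42 × 626.9 = 2559 kg O₂/d.

R_O ≈ 2560 kg O₂/d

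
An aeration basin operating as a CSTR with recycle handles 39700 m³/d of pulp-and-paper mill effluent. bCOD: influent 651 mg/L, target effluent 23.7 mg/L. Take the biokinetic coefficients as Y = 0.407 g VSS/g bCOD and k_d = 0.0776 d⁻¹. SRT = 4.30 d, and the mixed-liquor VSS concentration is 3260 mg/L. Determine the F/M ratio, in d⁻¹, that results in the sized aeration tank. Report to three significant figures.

F/M ≈ 0.791 d⁻¹

Rearranging the biomass balance for a CMAS with decay, V = Y·Q·ΔS·θ_c / [X·(1+k_d θ_c)] = 0.407 × 39700 × (651 − 23.7) × 4.30 / [3260 × (1 + 0.0776 × 4.30)] = 4.36×10^7 / 4348 = 10024 m³.
F/M = Q·S₀ / (V·X) = 39700 × 651 / (10024 × 3260) = 0.7909 g bCOD·(g VSS·d)⁻¹.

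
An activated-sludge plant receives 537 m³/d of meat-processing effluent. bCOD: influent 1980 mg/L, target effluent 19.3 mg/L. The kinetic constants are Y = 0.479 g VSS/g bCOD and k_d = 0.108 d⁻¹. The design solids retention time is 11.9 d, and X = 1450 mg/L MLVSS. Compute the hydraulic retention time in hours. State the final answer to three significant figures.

Steady-state biomass mass balance: V·X·(1 + k_d·θ_c) = Y·Q·(S₀ − S)·θ_c, so V = 0.479 × 537 × (1980 − 19.3) × 11.9 / [1450 × (1 + 0.108 × 11.9)] = 6×10^6 / 3314 = 1811 m³.
τ = V/Q = 1811/537 = 3.373 d, or 80.95 h.

τ ≈ 80.9 h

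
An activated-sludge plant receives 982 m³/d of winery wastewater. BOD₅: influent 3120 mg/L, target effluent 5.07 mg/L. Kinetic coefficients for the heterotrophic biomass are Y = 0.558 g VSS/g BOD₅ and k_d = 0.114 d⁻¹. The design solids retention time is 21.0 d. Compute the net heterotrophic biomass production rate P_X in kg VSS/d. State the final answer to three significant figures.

The observed yield is Y_obs = Y/(1 + k_d·θ_c) = 0.558 / (1 + 0.114 × 21.0) = 0.558 / 3.394 = 0.1644 g VSS per g BOD₅ removed.
ΔS = 3120 − 5.07 = 3115 mg/L, so the substrate removal rate is 982 × 3115/1000 = 3059 kg BOD₅/d.
So the net sludge growth is P_X = 0.1644 × 3059 = 502.9 kg VSS/d.

P_X ≈ 503 kg VSS/d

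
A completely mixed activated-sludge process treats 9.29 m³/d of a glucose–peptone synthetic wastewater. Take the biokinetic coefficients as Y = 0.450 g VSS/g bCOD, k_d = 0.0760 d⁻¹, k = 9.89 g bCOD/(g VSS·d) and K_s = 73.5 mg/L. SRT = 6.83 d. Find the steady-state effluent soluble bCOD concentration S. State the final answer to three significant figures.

S ≈ 3.87 mg/L

From the Monod/SRT balance for a CMAS, S = K_s·(1+k_d θ_c)/[θ_c·(Y k − k_d) − 1] = 73.5 × (1 + 0.0760 × 6.83) / [6.83 × (0.450 × 9.89 − 0.0760) − 1] = 111.7 / 28.88 = 3.866 mg/L.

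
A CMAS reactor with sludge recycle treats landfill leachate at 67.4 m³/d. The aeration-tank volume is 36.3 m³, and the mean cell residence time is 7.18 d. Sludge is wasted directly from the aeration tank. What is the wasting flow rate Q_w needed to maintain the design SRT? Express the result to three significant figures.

With mixed-liquor wasting, θ_c = V/Q_w, so Q_w = V/θ_c = 36.30/7.18 = 5.056 m³/d.

Q_w ≈ 5.06 m³/d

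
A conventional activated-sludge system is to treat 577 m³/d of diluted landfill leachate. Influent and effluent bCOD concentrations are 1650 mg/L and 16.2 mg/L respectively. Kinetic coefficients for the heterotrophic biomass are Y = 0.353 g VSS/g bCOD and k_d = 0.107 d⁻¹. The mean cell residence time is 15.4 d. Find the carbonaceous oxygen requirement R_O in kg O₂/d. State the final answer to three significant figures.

Correct the yield for decay: Y_obs = Y/(1 + k_d θ_c) = 0.353 / (1 + 0.107 × 15.4) = 0.353 / 2.648 = 0.1333.
ΔS = 1650 − 16.2 = 1634 mg/L, so the substrate removal rate is 577 × 1634/1000 = 942.7 kg bCOD/d.
Biomass synthesised: P_X = Y_obs × 942.7 = 125.7 kg VSS/d.
R_O = Q·ΔS − 1.42 P_X = 942.7 − 178.5 = 764.2 kg O₂/d.

R_O ≈ 764 kg O₂/d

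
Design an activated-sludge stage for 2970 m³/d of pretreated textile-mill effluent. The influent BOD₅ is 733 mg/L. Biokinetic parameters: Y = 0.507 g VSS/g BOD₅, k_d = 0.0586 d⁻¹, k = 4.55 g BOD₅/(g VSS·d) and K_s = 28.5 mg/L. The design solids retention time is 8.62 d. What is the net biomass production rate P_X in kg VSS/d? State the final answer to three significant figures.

Effluent substrate depends only on kinetics and SRT: S = K_s(1 + k_d θ_c) / [θ_c(Yk − k_d) − 1] = 28.5 × (1 + 0.0586 × 8.62) / [8.62 × (0.507 × 4.55 − 0.0586) − 1] = 42.90 / 18.38 = 2.334 mg/L.
Correct the yield for decay: Y_obs = Y/(1 + k_d θ_c) = 0.507 / (1 + 0.0586 × 8.62) = 0.507 / 1.505 = 0.3368.
Mass of BOD₅ removed per day: Q(S₀ − S) = 2970 × 730.7 g/m³ = 2170 kg/d.
So the net sludge growth is P_X = 0.3368 × 2170 = 731.0 kg VSS/d.

P_X ≈ 731 kg VSS/d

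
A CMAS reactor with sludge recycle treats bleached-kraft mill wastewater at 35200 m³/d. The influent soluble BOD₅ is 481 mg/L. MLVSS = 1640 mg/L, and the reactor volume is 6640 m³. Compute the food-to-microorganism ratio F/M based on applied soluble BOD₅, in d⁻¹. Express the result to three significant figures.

F/M ≈ 1.55 d⁻¹

F/M = applied load / biomass = Q·S₀/(V·X) = 35200 × 481 / (6640 × 1640) = 1.555 d⁻¹.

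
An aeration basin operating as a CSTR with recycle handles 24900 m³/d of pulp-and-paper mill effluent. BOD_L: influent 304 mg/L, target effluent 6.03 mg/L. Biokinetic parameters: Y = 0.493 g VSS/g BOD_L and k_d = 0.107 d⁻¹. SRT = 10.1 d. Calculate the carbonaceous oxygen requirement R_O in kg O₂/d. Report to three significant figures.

R_O ≈ 4920 kg O₂/d

Correct the yield for decay: Y_obs = Y/(1 + k_d θ_c) = 0.493 / (1 + 0.107 × 10.1) = 0.493 / 2.081 = 0.2369.
Substrate removed = Q·(S₀ − S) = 24900 m³/d × (304 − 6.03) g/m³ = 7.42×10^6 g/d = 7419 kg/d.
Biomass synthesised: P_X = Y_obs × 7419 = 1758 kg VSS/d.
R_O = Q·ΔS − 1.42 P_X = 7419 − 2496 = 4923 kg O₂/d.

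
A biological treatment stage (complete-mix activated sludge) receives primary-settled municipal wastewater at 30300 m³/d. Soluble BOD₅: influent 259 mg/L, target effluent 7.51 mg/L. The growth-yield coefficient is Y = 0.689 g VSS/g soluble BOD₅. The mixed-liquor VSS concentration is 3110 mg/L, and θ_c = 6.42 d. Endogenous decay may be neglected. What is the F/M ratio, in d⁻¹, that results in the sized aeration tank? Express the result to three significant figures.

F/M ≈ 0.233 d⁻¹

With k_d = 0 the design equation reduces to V = Y Q (S₀−S) θ_c / X = 0.689 × 30300 × (259 − 7.51) × 6.42 / 3110 = 10838 m³.
F/M = applied load / biomass = Q·S₀/(V·X) = 30300 × 259 / (10838 × 3110) = 0.2328 d⁻¹.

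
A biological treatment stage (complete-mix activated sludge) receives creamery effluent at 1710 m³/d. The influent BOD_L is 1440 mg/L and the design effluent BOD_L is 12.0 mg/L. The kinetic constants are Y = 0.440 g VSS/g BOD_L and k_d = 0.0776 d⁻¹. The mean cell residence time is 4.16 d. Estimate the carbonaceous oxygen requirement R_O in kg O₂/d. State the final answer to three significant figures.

R_O ≈ 1290 kg O₂/d

Y_obs = Y / (1 + k_d θ_c) = 0.440 / (1 + 0.0776 × 4.16) = 0.440 / 1.323 = 0.3326.
ΔS = 1440 − 12.0 = 1428 mg/L, so the substrate removal rate is 1710 × 1428/1000 = 2442 kg BOD_L/d.
P_X = Y_obs·Q·(S₀ − S) = 0.3326 × 2442 = 812.2 kg VSS/d.
R_O = Q·(S₀ − S) − 1.42·P_X = 2442 − 1.42 × 812.2 = 1289 kg O₂/d.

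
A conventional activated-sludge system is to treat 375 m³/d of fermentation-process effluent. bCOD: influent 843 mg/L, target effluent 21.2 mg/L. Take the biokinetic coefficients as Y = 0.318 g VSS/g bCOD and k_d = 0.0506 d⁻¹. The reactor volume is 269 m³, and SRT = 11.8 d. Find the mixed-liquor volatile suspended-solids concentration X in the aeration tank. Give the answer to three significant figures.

X = Y·Q·ΔS·θ_c / [V·(1 + k_d θ_c)] = 0.318 × 375 × (843 − 21.2) × 11.8 / [269 × (1 + 0.0506 × 11.8)] = 2692 mg/L.

X ≈ 2690 mg/L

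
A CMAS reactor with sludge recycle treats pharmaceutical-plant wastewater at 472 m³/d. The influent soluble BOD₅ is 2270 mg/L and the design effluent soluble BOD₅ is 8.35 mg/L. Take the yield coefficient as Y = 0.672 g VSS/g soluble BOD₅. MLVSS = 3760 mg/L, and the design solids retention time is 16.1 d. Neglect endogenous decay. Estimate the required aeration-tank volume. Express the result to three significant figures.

V·X = Y·Q·ΔS·θ_c gives V = 0.672 × 472 × (2270 − 8.35) × 16.1 / 3760 = 3072 m³.

V ≈ 3070 m³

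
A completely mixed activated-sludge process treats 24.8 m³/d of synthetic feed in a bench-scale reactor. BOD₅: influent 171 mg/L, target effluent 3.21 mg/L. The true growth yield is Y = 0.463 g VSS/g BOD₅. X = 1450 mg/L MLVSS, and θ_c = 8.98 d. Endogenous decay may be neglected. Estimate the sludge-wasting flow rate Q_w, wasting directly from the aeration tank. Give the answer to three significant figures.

With k_d = 0 the design equation reduces to V = Y Q (S₀−S) θ_c / X = 0.463 × 24.8 × (171 − 3.21) × 8.98 / 1450 = 11.93 m³.
With mixed-liquor wasting, θ_c = V/Q_w, so Q_w = V/θ_c = 11.93/8.98 = 1.329 m³/d.

Q_w ≈ 1.33 m³/d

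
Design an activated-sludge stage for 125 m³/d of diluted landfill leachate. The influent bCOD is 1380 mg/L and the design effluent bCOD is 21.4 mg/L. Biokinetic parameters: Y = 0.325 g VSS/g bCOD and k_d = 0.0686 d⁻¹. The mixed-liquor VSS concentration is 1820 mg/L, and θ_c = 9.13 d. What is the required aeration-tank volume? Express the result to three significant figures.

V ≈ 170 m³

Rearranging the biomass balance for a CMAS with decay, V = Y·Q·ΔS·θ_c / [X·(1+k_d θ_c)] = 0.325 × 125 × (1380 − 21.4) × 9.13 / [1820 × (1 + 0.0686 × 9.13)] = 5.04×10^5 / 2960 = 170.2 m³.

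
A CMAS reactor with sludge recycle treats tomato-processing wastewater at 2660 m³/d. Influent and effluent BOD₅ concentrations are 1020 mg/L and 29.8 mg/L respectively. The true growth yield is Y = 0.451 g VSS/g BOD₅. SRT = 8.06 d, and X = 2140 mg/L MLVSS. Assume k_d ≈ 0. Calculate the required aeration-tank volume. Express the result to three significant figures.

Biomass mass balance (decay neglected): V·X = Y·Q·(S₀ − S)·θ_c, so V = 0.451 × 2660 × (1020 − 29.8) × 8.06 / 2140 = 4474 m³.

V ≈ 4470 m³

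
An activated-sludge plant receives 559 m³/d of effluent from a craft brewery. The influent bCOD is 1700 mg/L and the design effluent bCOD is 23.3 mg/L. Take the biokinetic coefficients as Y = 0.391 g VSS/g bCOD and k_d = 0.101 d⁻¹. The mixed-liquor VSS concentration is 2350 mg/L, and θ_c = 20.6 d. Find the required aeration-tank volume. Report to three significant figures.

Steady-state biomass mass balance: V·X·(1 + k_d·θ_c) = Y·Q·(S₀ − S)·θ_c, so V = 0.391 × 559 × (1700 − 23.3) × 20.6 / [2350 × (1 + 0.101 × 20.6)] = 7.55×10^6 / 7239 = 1043 m³.

V ≈ 1040 m³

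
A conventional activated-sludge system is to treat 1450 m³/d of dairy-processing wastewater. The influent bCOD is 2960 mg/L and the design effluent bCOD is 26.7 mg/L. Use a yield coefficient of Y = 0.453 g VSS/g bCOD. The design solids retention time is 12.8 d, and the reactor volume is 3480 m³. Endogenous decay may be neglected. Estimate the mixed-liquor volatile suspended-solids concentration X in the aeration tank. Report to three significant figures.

X ≈ 7090 mg/L

From V·X = Y·Q·(S₀ − S)·θ_c (decay neglected): X = 0.453 × 1450 × (2960 − 26.7) × 12.8 / 3480 = 7087 mg/L.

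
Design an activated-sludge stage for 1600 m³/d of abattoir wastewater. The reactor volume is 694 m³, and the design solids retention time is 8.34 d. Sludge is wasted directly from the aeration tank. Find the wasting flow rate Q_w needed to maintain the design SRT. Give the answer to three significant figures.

For wasting at MLVSS concentration, Q_w = V/θ_c = 694.0/8.34 = 83.21 m³/d.

Q_w ≈ 83.2 m³/d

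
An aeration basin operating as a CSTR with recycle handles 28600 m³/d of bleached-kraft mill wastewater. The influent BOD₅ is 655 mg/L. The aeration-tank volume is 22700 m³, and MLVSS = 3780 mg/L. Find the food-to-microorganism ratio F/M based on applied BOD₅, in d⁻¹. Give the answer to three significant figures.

F/M ≈ 0.218 d⁻¹

F/M = applied load / biomass = Q·S₀/(V·X) = 28600 × 655 / (22700 × 3780) = 0.2183 d⁻¹.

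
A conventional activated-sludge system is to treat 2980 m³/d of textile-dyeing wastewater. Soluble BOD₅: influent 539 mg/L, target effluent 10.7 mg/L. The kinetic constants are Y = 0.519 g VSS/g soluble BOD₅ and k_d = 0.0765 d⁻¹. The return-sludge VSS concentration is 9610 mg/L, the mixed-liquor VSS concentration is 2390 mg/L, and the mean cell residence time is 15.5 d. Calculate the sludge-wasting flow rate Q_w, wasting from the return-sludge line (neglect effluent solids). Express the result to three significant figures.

Q_w ≈ 38.9 m³/d

From the SRT design equation V = Y Q (S₀−S) θ_c / [X (1 + k_d θ_c)] = 0.519 × 2980 × (539 − 10.7) × 15.5 / [2390 × (1 + 0.0765 × 15.5)] = 1.27×10^7 / 5224 = 2424 m³.
θ_c = V·X/(Q_w·X_r) when wasting from the recycle, so Q_w = V·X/(θ_c·X_r) = 2424 × 2390 / (15.5 × 9610) = 38.90 m³/d.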